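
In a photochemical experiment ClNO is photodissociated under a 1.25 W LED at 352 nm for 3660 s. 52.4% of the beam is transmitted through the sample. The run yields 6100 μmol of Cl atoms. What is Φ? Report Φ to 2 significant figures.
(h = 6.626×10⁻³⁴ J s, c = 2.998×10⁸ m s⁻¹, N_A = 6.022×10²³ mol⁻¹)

Φ = 0.95

Product: 6100 μmol = 0.00610 mol.
Photon energy at 352 nm: hc/λ = (6.626×10⁻³⁴)(2.998×10⁸)/(352×10⁻⁹) = 5.643×10⁻¹⁹ J.
Energy delivered: (1.25 W)(3660 s) = 4575 J.
Photons incident: 4575 / 5.643×10⁻¹⁹ = 8.107×10²¹, i.e. 8.107×10²¹/6.022×10²³ = 0.01346 mol.
Fraction absorbed: 1 − 52.4/100 = 0.4760.
Photons absorbed: 0.4760 × 0.01346 = 0.006407 mol.
Φ = 0.00610 mol / 0.006407 mol photons = 0.95.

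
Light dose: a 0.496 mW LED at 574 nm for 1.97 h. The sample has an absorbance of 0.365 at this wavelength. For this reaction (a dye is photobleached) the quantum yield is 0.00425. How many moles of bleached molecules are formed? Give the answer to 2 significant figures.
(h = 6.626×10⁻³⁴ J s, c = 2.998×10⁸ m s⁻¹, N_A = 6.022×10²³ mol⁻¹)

Photon energy at 574 nm: hc/λ = (6.626×10⁻³⁴)(2.998×10⁸)/(574×10⁻⁹) = 3.461×10⁻¹⁹ J.
Energy delivered: (0.496 mW)(7092 s) = 3.518 J.
Photons incident: 3.518 / 3.461×10⁻¹⁹ = 1.016×10¹⁹, i.e. 1.016×10¹⁹/6.022×10²³ = 1.687×10⁻⁵ mol.
Fraction absorbed: 1 − 10^(−0.365) = 0.5685.
Photons absorbed: 0.5685 × 1.687×10⁻⁵ = 9.591×10⁻⁶ mol.
Product: Φ × n_abs = 0.00425 × 9.591×10⁻⁶ = 4.076×10⁻⁸ mol.

4.1×10⁻⁸ mol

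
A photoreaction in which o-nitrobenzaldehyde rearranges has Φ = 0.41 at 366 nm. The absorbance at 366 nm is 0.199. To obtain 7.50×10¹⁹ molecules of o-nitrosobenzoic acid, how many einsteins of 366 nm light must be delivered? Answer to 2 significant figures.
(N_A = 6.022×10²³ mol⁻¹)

Product: 7.50×10¹⁹ / 6.022×10²³ = 1.245×10⁻⁴ mol.
Photons that must be absorbed: 1.245×10⁻⁴ / 0.41 = 3.037×10⁻⁴ mol.
Fraction absorbed: 1 − 10^(−0.199) = 0.3676.
Incident photons needed: 3.037×10⁻⁴ / 0.3676 = 8.262×10⁻⁴ mol.

8.3×10⁻⁴ einstein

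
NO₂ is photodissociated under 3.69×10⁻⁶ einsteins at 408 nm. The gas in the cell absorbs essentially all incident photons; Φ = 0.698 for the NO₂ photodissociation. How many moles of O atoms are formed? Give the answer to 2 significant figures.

Product: Φ × n_abs = 0.698 × 3.69×10⁻⁶ = 2.576×10⁻⁶ mol.

2.6×10⁻⁶ mol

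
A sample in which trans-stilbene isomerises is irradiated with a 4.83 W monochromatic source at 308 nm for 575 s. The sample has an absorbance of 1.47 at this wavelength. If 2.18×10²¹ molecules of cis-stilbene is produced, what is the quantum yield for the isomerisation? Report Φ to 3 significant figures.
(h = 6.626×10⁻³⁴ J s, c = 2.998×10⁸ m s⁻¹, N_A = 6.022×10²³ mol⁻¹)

Product: 2.18×10²¹ / 6.022×10²³ = 0.003620 mol.
Photon energy at 308 nm: hc/λ = (6.626×10⁻³⁴)(2.998×10⁸)/(308×10⁻⁹) = 6.450×10⁻¹⁹ J.
Energy delivered: (4.83 W)(575 s) = 2777 J.
Photons incident: 2777 / 6.450×10⁻¹⁹ = 4.305×10²¹, i.e. 4.305×10²¹/6.022×10²³ = 0.007149 mol.
Fraction absorbed: 1 − 10^(−1.47) = 0.9661.
Photons absorbed: 0.9661 × 0.007149 = 0.006907 mol.
Φ = 0.003620 mol / 0.006907 mol photons = 0.524.

Φ = 0.524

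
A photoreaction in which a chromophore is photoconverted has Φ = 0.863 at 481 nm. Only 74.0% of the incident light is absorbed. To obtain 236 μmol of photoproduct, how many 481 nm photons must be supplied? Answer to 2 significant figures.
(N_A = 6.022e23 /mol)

2.2e20 photons

Product: 236 μmol = 2.36e-4 mol.
Photons that must be absorbed: 2.36e-4 / 0.863 = 2.735e-4 mol.
Incident photons needed: 2.735e-4 / 0.740 = 3.696e-4 mol.
Photon count: 3.696e-4 × 6.022e23 = 2.2e20.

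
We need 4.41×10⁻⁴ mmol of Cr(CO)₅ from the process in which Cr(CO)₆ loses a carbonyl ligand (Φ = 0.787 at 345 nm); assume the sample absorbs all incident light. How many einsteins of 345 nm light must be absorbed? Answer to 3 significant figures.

5.60×10⁻⁷ einstein

Product: 4.41×10⁻⁴ mmol = 4.41×10⁻⁷ mol.
Photons that must be absorbed: 4.41×10⁻⁷ / 0.787 = 5.604×10⁻⁷ mol.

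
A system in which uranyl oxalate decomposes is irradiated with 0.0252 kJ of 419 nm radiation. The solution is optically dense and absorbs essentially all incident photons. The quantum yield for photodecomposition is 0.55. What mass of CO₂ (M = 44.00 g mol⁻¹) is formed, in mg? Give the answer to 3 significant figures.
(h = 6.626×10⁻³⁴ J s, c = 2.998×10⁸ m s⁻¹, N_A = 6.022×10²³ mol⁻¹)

2.14 mg

Photon energy at 419 nm: hc/λ = (6.626×10⁻³⁴)(2.998×10⁸)/(419×10⁻⁹) = 4.741×10⁻¹⁹ J.
Incident energy: 0.0252 kJ = 25.2 J.
Photons incident: 25.2 / 4.741×10⁻¹⁹ = 5.315×10¹⁹, i.e. 5.315×10¹⁹/6.022×10²³ = 8.826×10⁻⁵ mol.
Product: Φ × n_abs = 0.55 × 8.826×10⁻⁵ = 4.854×10⁻⁵ mol.
Mass: 4.854×10⁻⁵ × 44.00 = 0.002136 g = 2.14 mg.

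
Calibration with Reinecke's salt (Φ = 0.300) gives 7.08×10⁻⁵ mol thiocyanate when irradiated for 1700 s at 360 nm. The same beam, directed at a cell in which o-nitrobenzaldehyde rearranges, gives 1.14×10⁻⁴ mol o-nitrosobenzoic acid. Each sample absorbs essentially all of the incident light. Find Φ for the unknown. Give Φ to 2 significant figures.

Φ = 0.48

Photons absorbed by the actinometer: 7.08×10⁻⁵ / 0.300 = 2.360×10⁻⁴ mol.
Φ(unknown) = 1.14×10⁻⁴ / 2.360×10⁻⁴ = 0.48.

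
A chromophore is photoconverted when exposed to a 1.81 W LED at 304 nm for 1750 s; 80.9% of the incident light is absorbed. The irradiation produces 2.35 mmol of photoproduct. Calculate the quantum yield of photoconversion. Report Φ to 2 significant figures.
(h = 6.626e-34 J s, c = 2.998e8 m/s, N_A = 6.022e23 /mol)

Product: 2.35 mmol = 0.00235 mol.
Photon energy at 304 nm: hc/λ = (6.626e-34)(2.998e8)/(304e-9) = 6.534e-19 J.
Energy delivered: (1.81 W)(1750 s) = 3168 J.
Photons incident: 3168 / 6.534e-19 = 4.848e21, i.e. 4.848e21/6.022e23 = 0.008050 mol.
Photons absorbed: 0.809 × 0.008050 = 0.006512 mol.
Φ = 0.00235 mol / 0.006512 mol photons = 0.36.

Φ = 0.36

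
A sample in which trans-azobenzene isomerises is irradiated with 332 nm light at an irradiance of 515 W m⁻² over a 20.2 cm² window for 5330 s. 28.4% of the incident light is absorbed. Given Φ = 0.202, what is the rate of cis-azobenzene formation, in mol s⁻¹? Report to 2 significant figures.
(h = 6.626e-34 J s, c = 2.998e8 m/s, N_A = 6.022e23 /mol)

Photon energy at 332 nm: hc/λ = (6.626e-34)(2.998e8)/(332e-9) = 5.983e-19 J.
Energy delivered: (515 W m⁻²)(20.2e-4 m²)(5330 s) = 5545 J.
Photons incident: 5545 / 5.983e-19 = 9.268e21, i.e. 9.268e21/6.022e23 = 0.01539 mol.
Photons absorbed: 0.284 × 0.01539 = 0.004371 mol.
Product formed: 0.202 × 0.004371 = 8.829e-4 mol.
Rate: 8.829e-4 / 5330 s = 1.7e-7 mol s⁻¹.

1.7e-7 mol s⁻¹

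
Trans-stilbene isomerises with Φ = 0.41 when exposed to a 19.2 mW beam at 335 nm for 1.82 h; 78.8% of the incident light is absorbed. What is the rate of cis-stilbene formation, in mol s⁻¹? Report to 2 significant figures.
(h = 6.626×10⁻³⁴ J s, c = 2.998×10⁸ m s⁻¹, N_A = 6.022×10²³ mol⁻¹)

Photon energy at 335 nm: hc/λ = (6.626×10⁻³⁴)(2.998×10⁸)/(335×10⁻⁹) = 5.930×10⁻¹⁹ J.
Energy delivered: (19.2 mW)(6552 s) = 125.8 J.
Photons incident: 125.8 / 5.930×10⁻¹⁹ = 2.121×10²⁰, i.e. 2.121×10²⁰/6.022×10²³ = 3.522×10⁻⁴ mol.
Photons absorbed: 0.788 × 3.522×10⁻⁴ = 2.775×10⁻⁴ mol.
Product formed: 0.41 × 2.775×10⁻⁴ = 1.138×10⁻⁴ mol.
Rate: 1.138×10⁻⁴ / 6552 s = 1.7×10⁻⁸ mol s⁻¹.

1.7×10⁻⁸ mol s⁻¹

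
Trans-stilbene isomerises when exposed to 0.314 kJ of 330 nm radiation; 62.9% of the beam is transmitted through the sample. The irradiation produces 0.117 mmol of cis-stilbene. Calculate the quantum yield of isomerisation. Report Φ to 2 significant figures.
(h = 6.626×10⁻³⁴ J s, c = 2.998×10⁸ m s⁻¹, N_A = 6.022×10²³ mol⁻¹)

Φ = 0.36

Product: 0.117 mmol = 1.17×10⁻⁴ mol.
Photon energy at 330 nm: hc/λ = (6.626×10⁻³⁴)(2.998×10⁸)/(330×10⁻⁹) = 6.020×10⁻¹⁹ J.
Incident energy: 0.314 kJ = 314 J.
Photons incident: 314 / 6.020×10⁻¹⁹ = 5.216×10²⁰, i.e. 5.216×10²⁰/6.022×10²³ = 8.662×10⁻⁴ mol.
Fraction absorbed: 1 − 62.9/100 = 0.3710.
Photons absorbed: 0.3710 × 8.662×10⁻⁴ = 3.214×10⁻⁴ mol.
Φ = 1.17×10⁻⁴ mol / 3.214×10⁻⁴ mol photons = 0.36.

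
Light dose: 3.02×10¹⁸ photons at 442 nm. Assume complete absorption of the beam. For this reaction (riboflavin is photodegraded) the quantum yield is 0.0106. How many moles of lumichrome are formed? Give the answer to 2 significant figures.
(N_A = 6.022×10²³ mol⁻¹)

5.3×10⁻⁸ mol

Moles of photons: 3.02×10¹⁸ / 6.022×10²³ = 5.015×10⁻⁶ mol.
Product: Φ × n_abs = 0.0106 × 5.015×10⁻⁶ = 5.316×10⁻⁸ mol.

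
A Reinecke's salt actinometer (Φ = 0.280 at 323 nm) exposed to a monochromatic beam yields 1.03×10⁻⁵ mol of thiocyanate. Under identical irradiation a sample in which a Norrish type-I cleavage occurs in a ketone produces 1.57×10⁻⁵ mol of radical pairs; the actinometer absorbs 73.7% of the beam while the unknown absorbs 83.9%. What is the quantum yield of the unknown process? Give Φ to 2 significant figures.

Φ = 0.37

Photons absorbed by the actinometer: 1.03×10⁻⁵ / 0.280 = 3.679×10⁻⁵ mol.
Incident flux: 3.679×10⁻⁵ / 0.737 = 4.992×10⁻⁵ einstein.
Absorbed by unknown: 0.839 × 4.992×10⁻⁵ = 4.188×10⁻⁵ mol.
Φ(unknown) = 1.57×10⁻⁵ / 4.188×10⁻⁵ = 0.37.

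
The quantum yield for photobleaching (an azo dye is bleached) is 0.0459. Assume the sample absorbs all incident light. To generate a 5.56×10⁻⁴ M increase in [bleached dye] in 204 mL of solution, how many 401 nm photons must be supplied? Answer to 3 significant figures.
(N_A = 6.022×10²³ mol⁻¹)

1.49×10²¹ photons

Product: (5.56×10⁻⁴ M)(0.204 L) = 1.134×10⁻⁴ mol.
Photons that must be absorbed: 1.134×10⁻⁴ / 0.0459 = 0.002471 mol.
Photon count: 0.002471 × 6.022×10²³ = 1.49×10²¹.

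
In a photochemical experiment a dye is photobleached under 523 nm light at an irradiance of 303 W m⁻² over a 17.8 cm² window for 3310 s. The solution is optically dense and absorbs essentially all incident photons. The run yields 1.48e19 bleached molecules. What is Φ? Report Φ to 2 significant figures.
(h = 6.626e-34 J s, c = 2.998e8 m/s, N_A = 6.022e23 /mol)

Φ = 0.0031

Product: 1.48e19 / 6.022e23 = 2.458e-5 mol.
Photon energy at 523 nm: hc/λ = (6.626e-34)(2.998e8)/(523e-9) = 3.798e-19 J.
Energy delivered: (303 W m⁻²)(17.8e-4 m²)(3310 s) = 1785 J.
Photons incident: 1785 / 3.798e-19 = 4.700e21, i.e. 4.700e21/6.022e23 = 0.007805 mol.
Φ = 2.458e-5 mol / 0.007805 mol photons = 0.0031.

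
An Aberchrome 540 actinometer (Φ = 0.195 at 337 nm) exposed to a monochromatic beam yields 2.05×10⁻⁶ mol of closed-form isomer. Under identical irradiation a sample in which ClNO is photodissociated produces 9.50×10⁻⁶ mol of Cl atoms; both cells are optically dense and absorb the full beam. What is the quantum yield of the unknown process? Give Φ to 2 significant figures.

Φ = 0.90

Photons absorbed by the actinometer: 2.05×10⁻⁶ / 0.195 = 1.051×10⁻⁵ mol.
Φ(unknown) = 9.50×10⁻⁶ / 1.051×10⁻⁵ = 0.90.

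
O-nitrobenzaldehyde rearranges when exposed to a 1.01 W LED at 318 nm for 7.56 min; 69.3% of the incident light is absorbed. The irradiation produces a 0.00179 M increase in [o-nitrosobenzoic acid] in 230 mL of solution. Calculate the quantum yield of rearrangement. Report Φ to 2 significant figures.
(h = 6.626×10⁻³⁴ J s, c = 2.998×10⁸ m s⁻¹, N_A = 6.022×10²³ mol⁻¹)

Φ = 0.49

Product: (0.00179 M)(0.23 L) = 4.117×10⁻⁴ mol.
Photon energy at 318 nm: hc/λ = (6.626×10⁻³⁴)(2.998×10⁸)/(318×10⁻⁹) = 6.247×10⁻¹⁹ J.
Energy delivered: (1.01 W)(453.6 s) = 458.1 J.
Photons incident: 458.1 / 6.247×10⁻¹⁹ = 7.333×10²⁰, i.e. 7.333×10²⁰/6.022×10²³ = 0.001218 mol.
Photons absorbed: 0.693 × 0.001218 = 8.441×10⁻⁴ mol.
Φ = 4.117×10⁻⁴ mol / 8.441×10⁻⁴ mol photons = 0.49.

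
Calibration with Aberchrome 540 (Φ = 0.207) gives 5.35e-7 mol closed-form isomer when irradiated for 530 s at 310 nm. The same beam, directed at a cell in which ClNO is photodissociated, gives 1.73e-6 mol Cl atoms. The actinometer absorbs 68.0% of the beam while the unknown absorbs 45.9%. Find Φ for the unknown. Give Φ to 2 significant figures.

Photons absorbed by the actinometer: 5.35e-7 / 0.207 = 2.585e-6 mol.
Incident flux: 2.585e-6 / 0.680 = 3.801e-6 einstein.
Absorbed by unknown: 0.459 × 3.801e-6 = 1.745e-6 mol.
Φ(unknown) = 1.73e-6 / 1.745e-6 = 0.99.

Φ = 0.99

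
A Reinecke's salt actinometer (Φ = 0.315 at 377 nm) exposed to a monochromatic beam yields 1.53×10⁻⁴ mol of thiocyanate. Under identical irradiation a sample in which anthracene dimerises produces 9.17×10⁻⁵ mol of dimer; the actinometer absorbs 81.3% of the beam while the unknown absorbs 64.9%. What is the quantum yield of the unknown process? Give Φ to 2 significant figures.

Photons absorbed by the actinometer: 1.53×10⁻⁴ / 0.315 = 4.857×10⁻⁴ mol.
Incident flux: 4.857×10⁻⁴ / 0.813 = 5.974×10⁻⁴ einstein.
Absorbed by unknown: 0.649 × 5.974×10⁻⁴ = 3.877×10⁻⁴ mol.
Φ(unknown) = 9.17×10⁻⁵ / 3.877×10⁻⁴ = 0.24.

Φ = 0.24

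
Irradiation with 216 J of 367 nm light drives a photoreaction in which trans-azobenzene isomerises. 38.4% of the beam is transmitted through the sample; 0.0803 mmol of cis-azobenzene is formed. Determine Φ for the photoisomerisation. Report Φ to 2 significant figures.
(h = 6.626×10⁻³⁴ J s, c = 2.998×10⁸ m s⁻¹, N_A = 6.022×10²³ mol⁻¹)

Product: 0.0803 mmol = 8.03×10⁻⁵ mol.
Photon energy at 367 nm: hc/λ = (6.626×10⁻³⁴)(2.998×10⁸)/(367×10⁻⁹) = 5.413×10⁻¹⁹ J.
Photons incident: 216 / 5.413×10⁻¹⁹ = 3.990×10²⁰, i.e. 3.990×10²⁰/6.022×10²³ = 6.626×10⁻⁴ mol.
Fraction absorbed: 1 − 38.4/100 = 0.6160.
Photons absorbed: 0.6160 × 6.626×10⁻⁴ = 4.082×10⁻⁴ mol.
Φ = 8.03×10⁻⁵ mol / 4.082×10⁻⁴ mol photons = 0.20.

Φ = 0.20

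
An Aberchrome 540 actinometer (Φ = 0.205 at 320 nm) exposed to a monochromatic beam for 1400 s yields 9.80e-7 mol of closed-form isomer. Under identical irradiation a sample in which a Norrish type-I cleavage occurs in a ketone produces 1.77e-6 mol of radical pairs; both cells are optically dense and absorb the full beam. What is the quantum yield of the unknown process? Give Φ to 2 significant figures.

Photons absorbed by the actinometer: 9.80e-7 / 0.205 = 4.780e-6 mol.
Φ(unknown) = 1.77e-6 / 4.780e-6 = 0.37.

Φ = 0.37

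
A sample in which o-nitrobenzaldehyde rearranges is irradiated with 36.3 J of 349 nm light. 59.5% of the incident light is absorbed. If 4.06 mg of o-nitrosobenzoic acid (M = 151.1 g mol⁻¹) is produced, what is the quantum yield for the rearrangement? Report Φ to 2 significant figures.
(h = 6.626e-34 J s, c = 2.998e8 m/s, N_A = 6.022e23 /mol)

Φ = 0.43

Product: 4.06 mg / 151.1 g mol⁻¹ = 2.687e-5 mol.
Photon energy at 349 nm: hc/λ = (6.626e-34)(2.998e8)/(349e-9) = 5.692e-19 J.
Photons incident: 36.3 / 5.692e-19 = 6.377e19, i.e. 6.377e19/6.022e23 = 1.059e-4 mol.
Photons absorbed: 0.595 × 1.059e-4 = 6.301e-5 mol.
Φ = 2.687e-5 mol / 6.301e-5 mol photons = 0.43.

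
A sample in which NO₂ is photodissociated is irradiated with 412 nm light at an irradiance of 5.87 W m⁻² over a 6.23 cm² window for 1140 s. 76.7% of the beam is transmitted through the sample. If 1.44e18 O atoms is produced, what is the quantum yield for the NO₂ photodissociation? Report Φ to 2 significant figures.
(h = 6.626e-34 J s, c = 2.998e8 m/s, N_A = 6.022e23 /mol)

Product: 1.44e18 / 6.022e23 = 2.391e-6 mol.
Photon energy at 412 nm: hc/λ = (6.626e-34)(2.998e8)/(412e-9) = 4.822e-19 J.
Energy delivered: (5.87 W m⁻²)(6.23e-4 m²)(1140 s) = 4.169 J.
Photons incident: 4.169 / 4.822e-19 = 8.646e18, i.e. 8.646e18/6.022e23 = 1.436e-5 mol.
Fraction absorbed: 1 − 76.7/100 = 0.2330.
Photons absorbed: 0.2330 × 1.436e-5 = 3.346e-6 mol.
Φ = 2.391e-6 mol / 3.346e-6 mol photons = 0.71.

Φ = 0.71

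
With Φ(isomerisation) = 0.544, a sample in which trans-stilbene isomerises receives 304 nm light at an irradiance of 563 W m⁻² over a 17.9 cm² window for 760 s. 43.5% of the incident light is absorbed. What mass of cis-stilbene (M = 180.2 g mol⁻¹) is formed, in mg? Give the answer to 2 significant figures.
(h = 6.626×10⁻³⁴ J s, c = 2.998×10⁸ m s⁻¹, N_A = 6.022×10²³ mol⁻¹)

Photon energy at 304 nm: hc/λ = (6.626×10⁻³⁴)(2.998×10⁸)/(304×10⁻⁹) = 6.534×10⁻¹⁹ J.
Energy delivered: (563 W m⁻²)(17.9×10⁻⁴ m²)(760 s) = 765.9 J.
Photons incident: 765.9 / 6.534×10⁻¹⁹ = 1.172×10²¹, i.e. 1.172×10²¹/6.022×10²³ = 0.001946 mol.
Photons absorbed: 0.435 × 0.001946 = 8.465×10⁻⁴ mol.
Product: Φ × n_abs = 0.544 × 8.465×10⁻⁴ = 4.605×10⁻⁴ mol.
Mass: 4.605×10⁻⁴ × 180.2 = 0.08298 g = 83 mg.

83 mg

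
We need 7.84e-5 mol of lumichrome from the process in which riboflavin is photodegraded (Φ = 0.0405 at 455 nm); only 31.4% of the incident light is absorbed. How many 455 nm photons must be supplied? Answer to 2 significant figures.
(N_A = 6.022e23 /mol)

Photons that must be absorbed: 7.84e-5 / 0.0405 = 0.001936 mol.
Incident photons needed: 0.001936 / 0.314 = 0.006166 mol.
Photon count: 0.006166 × 6.022e23 = 3.7e21.

3.7e21 photons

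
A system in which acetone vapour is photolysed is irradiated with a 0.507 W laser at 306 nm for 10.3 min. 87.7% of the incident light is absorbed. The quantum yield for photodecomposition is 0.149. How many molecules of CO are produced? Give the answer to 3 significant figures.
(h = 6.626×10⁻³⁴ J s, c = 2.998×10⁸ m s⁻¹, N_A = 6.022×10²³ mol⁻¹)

6.31×10¹⁹ molecules

Photon energy at 306 nm: hc/λ = (6.626×10⁻³⁴)(2.998×10⁸)/(306×10⁻⁹) = 6.492×10⁻¹⁹ J.
Energy delivered: (0.507 W)(618 s) = 313.3 J.
Photons incident: 313.3 / 6.492×10⁻¹⁹ = 4.826×10²⁰, i.e. 4.826×10²⁰/6.022×10²³ = 8.014×10⁻⁴ mol.
Photons absorbed: 0.877 × 8.014×10⁻⁴ = 7.028×10⁻⁴ mol.
Product: Φ × n_abs = 0.149 × 7.028×10⁻⁴ = 1.047×10⁻⁴ mol.
As a count: 1.047×10⁻⁴ × 6.022×10²³ = 6.31×10¹⁹.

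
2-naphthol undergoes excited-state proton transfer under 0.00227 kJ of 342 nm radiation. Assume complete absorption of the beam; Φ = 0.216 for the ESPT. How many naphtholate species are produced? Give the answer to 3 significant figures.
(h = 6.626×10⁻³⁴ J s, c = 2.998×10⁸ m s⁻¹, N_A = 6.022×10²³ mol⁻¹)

8.44×10¹⁷ species

Photon energy at 342 nm: hc/λ = (6.626×10⁻³⁴)(2.998×10⁸)/(342×10⁻⁹) = 5.808×10⁻¹⁹ J.
Incident energy: 0.00227 kJ = 2.27 J.
Photons incident: 2.27 / 5.808×10⁻¹⁹ = 3.908×10¹⁸, i.e. 3.908×10¹⁸/6.022×10²³ = 6.490×10⁻⁶ mol.
Product: Φ × n_abs = 0.216 × 6.490×10⁻⁶ = 1.402×10⁻⁶ mol.
As a count: 1.402×10⁻⁶ × 6.022×10²³ = 8.44×10¹⁷.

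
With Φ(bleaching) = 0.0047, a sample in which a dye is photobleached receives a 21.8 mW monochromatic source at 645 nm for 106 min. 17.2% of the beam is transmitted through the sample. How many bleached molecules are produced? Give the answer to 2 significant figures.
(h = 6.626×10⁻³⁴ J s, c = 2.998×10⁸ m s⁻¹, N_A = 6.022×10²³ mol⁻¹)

Photon energy at 645 nm: hc/λ = (6.626×10⁻³⁴)(2.998×10⁸)/(645×10⁻⁹) = 3.080×10⁻¹⁹ J.
Energy delivered: (21.8 mW)(6360 s) = 138.6 J.
Photons incident: 138.6 / 3.080×10⁻¹⁹ = 4.500×10²⁰, i.e. 4.500×10²⁰/6.022×10²³ = 7.473×10⁻⁴ mol.
Fraction absorbed: 1 − 17.2/100 = 0.8280.
Photons absorbed: 0.8280 × 7.473×10⁻⁴ = 6.188×10⁻⁴ mol.
Product: Φ × n_abs = 0.0047 × 6.188×10⁻⁴ = 2.908×10⁻⁶ mol.
As a count: 2.908×10⁻⁶ × 6.022×10²³ = 1.8×10¹⁸.

1.8×10¹⁸ bleached molecules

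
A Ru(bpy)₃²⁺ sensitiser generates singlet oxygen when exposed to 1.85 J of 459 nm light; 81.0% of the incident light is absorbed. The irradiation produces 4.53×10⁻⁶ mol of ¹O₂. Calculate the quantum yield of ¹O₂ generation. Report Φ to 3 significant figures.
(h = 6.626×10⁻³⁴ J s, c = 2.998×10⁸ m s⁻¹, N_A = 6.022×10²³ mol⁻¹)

Φ = 0.788

Photon energy at 459 nm: hc/λ = (6.626×10⁻³⁴)(2.998×10⁸)/(459×10⁻⁹) = 4.328×10⁻¹⁹ J.
Photons incident: 1.85 / 4.328×10⁻¹⁹ = 4.274×10¹⁸, i.e. 4.274×10¹⁸/6.022×10²³ = 7.097×10⁻⁶ mol.
Photons absorbed: 0.810 × 7.097×10⁻⁶ = 5.749×10⁻⁶ mol.
Φ = 4.53×10⁻⁶ mol / 5.749×10⁻⁶ mol photons = 0.788.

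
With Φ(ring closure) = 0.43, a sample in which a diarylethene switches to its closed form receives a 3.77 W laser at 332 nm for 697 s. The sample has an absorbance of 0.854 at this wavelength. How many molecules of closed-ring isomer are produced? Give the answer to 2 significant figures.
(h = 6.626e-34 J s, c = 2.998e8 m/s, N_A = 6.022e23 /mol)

Photon energy at 332 nm: hc/λ = (6.626e-34)(2.998e8)/(332e-9) = 5.983e-19 J.
Energy delivered: (3.77 W)(697 s) = 2628 J.
Photons incident: 2628 / 5.983e-19 = 4.392e21, i.e. 4.392e21/6.022e23 = 0.007293 mol.
Fraction absorbed: 1 − 10^(−0.854) = 0.8600.
Photons absorbed: 0.8600 × 0.007293 = 0.006272 mol.
Product: Φ × n_abs = 0.43 × 0.006272 = 0.002697 mol.
As a count: 0.002697 × 6.022e23 = 1.6e21.

1.6e21 molecules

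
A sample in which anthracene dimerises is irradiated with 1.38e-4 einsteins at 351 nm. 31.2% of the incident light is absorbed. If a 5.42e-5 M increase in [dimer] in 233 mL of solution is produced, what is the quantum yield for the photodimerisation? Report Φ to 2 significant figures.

Φ = 0.29

Product: (5.42e-5 M)(0.233 L) = 1.263e-5 mol.
Photons absorbed: 0.312 × 1.38e-4 = 4.306e-5 mol.
Φ = 1.263e-5 mol / 4.306e-5 mol photons = 0.29.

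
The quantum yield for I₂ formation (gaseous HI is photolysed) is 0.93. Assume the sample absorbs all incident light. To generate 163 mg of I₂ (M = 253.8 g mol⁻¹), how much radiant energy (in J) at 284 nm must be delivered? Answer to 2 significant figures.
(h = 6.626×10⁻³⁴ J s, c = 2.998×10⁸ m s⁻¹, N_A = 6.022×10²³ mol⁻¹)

290 J

Product: 163 mg / 253.8 g mol⁻¹ = 6.422×10⁻⁴ mol.
Photons that must be absorbed: 6.422×10⁻⁴ / 0.93 = 6.905×10⁻⁴ mol.
Photon energy: hc/λ = 6.995×10⁻¹⁹ J; per mole, 4.212×10⁵ J mol⁻¹.
Energy required: 6.905×10⁻⁴ × 4.212×10⁵ = 290 J.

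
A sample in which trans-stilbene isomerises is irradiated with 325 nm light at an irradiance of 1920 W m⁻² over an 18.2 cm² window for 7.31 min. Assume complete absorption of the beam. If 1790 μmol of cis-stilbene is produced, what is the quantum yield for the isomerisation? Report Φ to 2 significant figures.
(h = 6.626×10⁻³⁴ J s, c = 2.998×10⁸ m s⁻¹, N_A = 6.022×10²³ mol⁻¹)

Product: 1790 μmol = 0.00179 mol.
Photon energy at 325 nm: hc/λ = (6.626×10⁻³⁴)(2.998×10⁸)/(325×10⁻⁹) = 6.112×10⁻¹⁹ J.
Energy delivered: (1920 W m⁻²)(18.2×10⁻⁴ m²)(438.6 s) = 1533 J.
Photons incident: 1533 / 6.112×10⁻¹⁹ = 2.508×10²¹, i.e. 2.508×10²¹/6.022×10²³ = 0.004165 mol.
Φ = 0.00179 mol / 0.004165 mol photons = 0.43.

Φ = 0.43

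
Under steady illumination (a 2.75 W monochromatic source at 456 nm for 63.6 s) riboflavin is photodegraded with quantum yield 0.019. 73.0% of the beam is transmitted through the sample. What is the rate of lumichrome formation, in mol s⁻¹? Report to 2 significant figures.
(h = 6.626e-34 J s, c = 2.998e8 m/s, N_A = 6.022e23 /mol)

5.4e-8 mol s⁻¹

Photon energy at 456 nm: hc/λ = (6.626e-34)(2.998e8)/(456e-9) = 4.356e-19 J.
Energy delivered: (2.75 W)(63.6 s) = 174.9 J.
Photons incident: 174.9 / 4.356e-19 = 4.015e20, i.e. 4.015e20/6.022e23 = 6.667e-4 mol.
Fraction absorbed: 1 − 73.0/100 = 0.2700.
Photons absorbed: 0.2700 × 6.667e-4 = 1.800e-4 mol.
Product formed: 0.019 × 1.800e-4 = 3.420e-6 mol.
Rate: 3.420e-6 / 63.6 s = 5.4e-8 mol s⁻¹.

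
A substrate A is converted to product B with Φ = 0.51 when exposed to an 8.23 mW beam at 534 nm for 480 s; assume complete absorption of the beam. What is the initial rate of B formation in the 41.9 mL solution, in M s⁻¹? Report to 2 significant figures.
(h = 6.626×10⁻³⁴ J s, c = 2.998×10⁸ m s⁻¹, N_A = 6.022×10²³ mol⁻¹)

4.5×10⁻⁷ M s⁻¹

Photon energy at 534 nm: hc/λ = (6.626×10⁻³⁴)(2.998×10⁸)/(534×10⁻⁹) = 3.720×10⁻¹⁹ J.
Energy delivered: (8.23 mW)(480 s) = 3.950 J.
Photons incident: 3.950 / 3.720×10⁻¹⁹ = 1.062×10¹⁹, i.e. 1.062×10¹⁹/6.022×10²³ = 1.764×10⁻⁵ mol.
Product formed: 0.51 × 1.764×10⁻⁵ = 8.996×10⁻⁶ mol.
Rate: 8.996×10⁻⁶ mol / (480 s × 0.0419 L) = 4.5×10⁻⁷ M s⁻¹.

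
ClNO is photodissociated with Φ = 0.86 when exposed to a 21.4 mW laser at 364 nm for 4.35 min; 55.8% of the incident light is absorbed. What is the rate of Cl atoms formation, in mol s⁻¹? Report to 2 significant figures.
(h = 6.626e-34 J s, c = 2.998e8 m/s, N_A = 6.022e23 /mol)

Photon energy at 364 nm: hc/λ = (6.626e-34)(2.998e8)/(364e-9) = 5.457e-19 J.
Energy delivered: (21.4 mW)(261 s) = 5.585 J.
Photons incident: 5.585 / 5.457e-19 = 1.023e19, i.e. 1.023e19/6.022e23 = 1.699e-5 mol.
Photons absorbed: 0.558 × 1.699e-5 = 9.480e-6 mol.
Product formed: 0.86 × 9.480e-6 = 8.153e-6 mol.
Rate: 8.153e-6 / 261 s = 3.1e-8 mol s⁻¹.

3.1e-8 mol s⁻¹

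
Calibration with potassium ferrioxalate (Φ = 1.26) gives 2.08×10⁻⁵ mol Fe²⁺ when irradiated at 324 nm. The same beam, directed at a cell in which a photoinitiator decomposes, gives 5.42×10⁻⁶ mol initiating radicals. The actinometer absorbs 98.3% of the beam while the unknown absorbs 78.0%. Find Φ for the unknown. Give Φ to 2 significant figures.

Photons absorbed by the actinometer: 2.08×10⁻⁵ / 1.26 = 1.651×10⁻⁵ mol.
Incident flux: 1.651×10⁻⁵ / 0.983 = 1.680×10⁻⁵ einstein.
Absorbed by unknown: 0.780 × 1.680×10⁻⁵ = 1.310×10⁻⁵ mol.
Φ(unknown) = 5.42×10⁻⁶ / 1.310×10⁻⁵ = 0.41.

Φ = 0.41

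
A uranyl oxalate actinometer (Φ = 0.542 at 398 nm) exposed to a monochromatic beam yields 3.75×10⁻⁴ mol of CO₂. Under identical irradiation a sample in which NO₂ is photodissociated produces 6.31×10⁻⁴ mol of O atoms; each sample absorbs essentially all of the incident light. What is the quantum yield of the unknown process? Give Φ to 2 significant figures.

Photons absorbed by the actinometer: 3.75×10⁻⁴ / 0.542 = 6.919×10⁻⁴ mol.
Φ(unknown) = 6.31×10⁻⁴ / 6.919×10⁻⁴ = 0.91.

Φ = 0.91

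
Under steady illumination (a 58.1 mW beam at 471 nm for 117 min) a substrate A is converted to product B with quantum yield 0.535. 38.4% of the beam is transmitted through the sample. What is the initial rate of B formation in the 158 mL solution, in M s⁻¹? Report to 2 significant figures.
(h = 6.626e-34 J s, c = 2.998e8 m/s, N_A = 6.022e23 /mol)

4.8e-7 M s⁻¹

Photon energy at 471 nm: hc/λ = (6.626e-34)(2.998e8)/(471e-9) = 4.218e-19 J.
Energy delivered: (58.1 mW)(7020 s) = 407.9 J.
Photons incident: 407.9 / 4.218e-19 = 9.670e20, i.e. 9.670e20/6.022e23 = 0.001606 mol.
Fraction absorbed: 1 − 38.4/100 = 0.6160.
Photons absorbed: 0.6160 × 0.001606 = 9.893e-4 mol.
Product formed: 0.535 × 9.893e-4 = 5.293e-4 mol.
Rate: 5.293e-4 mol / (7020 s × 0.158 L) = 4.8e-7 M s⁻¹.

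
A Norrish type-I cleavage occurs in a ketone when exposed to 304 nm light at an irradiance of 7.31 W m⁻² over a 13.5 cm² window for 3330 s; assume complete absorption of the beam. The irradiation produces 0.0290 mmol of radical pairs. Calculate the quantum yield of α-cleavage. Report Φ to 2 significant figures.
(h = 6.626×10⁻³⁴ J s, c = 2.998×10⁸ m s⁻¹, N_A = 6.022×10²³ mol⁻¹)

Product: 0.0290 mmol = 2.90×10⁻⁵ mol.
Photon energy at 304 nm: hc/λ = (6.626×10⁻³⁴)(2.998×10⁸)/(304×10⁻⁹) = 6.534×10⁻¹⁹ J.
Energy delivered: (7.31 W m⁻²)(13.5×10⁻⁴ m²)(3330 s) = 32.86 J.
Photons incident: 32.86 / 6.534×10⁻¹⁹ = 5.029×10¹⁹, i.e. 5.029×10¹⁹/6.022×10²³ = 8.351×10⁻⁵ mol.
Φ = 2.90×10⁻⁵ mol / 8.351×10⁻⁵ mol photons = 0.35.

Φ = 0.35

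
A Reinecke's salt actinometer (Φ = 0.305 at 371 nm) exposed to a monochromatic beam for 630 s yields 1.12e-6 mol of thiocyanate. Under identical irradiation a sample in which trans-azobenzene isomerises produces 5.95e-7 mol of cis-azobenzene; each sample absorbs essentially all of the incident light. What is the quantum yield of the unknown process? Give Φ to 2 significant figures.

Φ = 0.16

Photons absorbed by the actinometer: 1.12e-6 / 0.305 = 3.672e-6 mol.
Φ(unknown) = 5.95e-7 / 3.672e-6 = 0.16.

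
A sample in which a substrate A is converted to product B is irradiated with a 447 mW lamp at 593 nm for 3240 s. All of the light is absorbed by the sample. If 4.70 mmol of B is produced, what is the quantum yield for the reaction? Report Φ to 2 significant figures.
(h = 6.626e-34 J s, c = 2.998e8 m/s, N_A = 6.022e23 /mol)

Φ = 0.65

Product: 4.70 mmol = 0.00470 mol.
Photon energy at 593 nm: hc/λ = (6.626e-34)(2.998e8)/(593e-9) = 3.350e-19 J.
Energy delivered: (447 mW)(3240 s) = 1448 J.
Photons incident: 1448 / 3.350e-19 = 4.322e21, i.e. 4.322e21/6.022e23 = 0.007177 mol.
Φ = 0.00470 mol / 0.007177 mol photons = 0.65.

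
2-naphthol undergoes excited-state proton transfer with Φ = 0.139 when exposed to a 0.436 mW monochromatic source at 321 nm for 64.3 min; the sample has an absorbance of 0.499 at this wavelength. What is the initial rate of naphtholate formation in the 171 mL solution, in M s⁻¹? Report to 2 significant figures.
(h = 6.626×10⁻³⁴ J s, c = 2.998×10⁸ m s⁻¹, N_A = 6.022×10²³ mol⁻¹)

Photon energy at 321 nm: hc/λ = (6.626×10⁻³⁴)(2.998×10⁸)/(321×10⁻⁹) = 6.188×10⁻¹⁹ J.
Energy delivered: (0.436 mW)(3858 s) = 1.682 J.
Photons incident: 1.682 / 6.188×10⁻¹⁹ = 2.718×10¹⁸, i.e. 2.718×10¹⁸/6.022×10²³ = 4.513×10⁻⁶ mol.
Fraction absorbed: 1 − 10^(−0.499) = 0.6830.
Photons absorbed: 0.6830 × 4.513×10⁻⁶ = 3.082×10⁻⁶ mol.
Product formed: 0.139 × 3.082×10⁻⁶ = 4.284×10⁻⁷ mol.
Rate: 4.284×10⁻⁷ mol / (3858 s × 0.171 L) = 6.5×10⁻¹⁰ M s⁻¹.

6.5×10⁻¹⁰ M s⁻¹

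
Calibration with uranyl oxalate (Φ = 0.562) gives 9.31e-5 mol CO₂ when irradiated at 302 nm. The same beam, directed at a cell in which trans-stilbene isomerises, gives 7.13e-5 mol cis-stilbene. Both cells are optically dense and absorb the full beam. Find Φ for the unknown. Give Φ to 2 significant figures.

Photons absorbed by the actinometer: 9.31e-5 / 0.562 = 1.657e-4 mol.
Φ(unknown) = 7.13e-5 / 1.657e-4 = 0.43.

Φ = 0.43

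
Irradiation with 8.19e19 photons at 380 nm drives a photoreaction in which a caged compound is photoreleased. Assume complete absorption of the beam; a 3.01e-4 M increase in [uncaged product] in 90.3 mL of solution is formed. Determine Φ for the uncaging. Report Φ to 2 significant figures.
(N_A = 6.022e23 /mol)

Φ = 0.20

Product: (3.01e-4 M)(0.0903 L) = 2.718e-5 mol.
Moles of photons: 8.19e19 / 6.022e23 = 1.360e-4 mol.
Φ = 2.718e-5 mol / 1.360e-4 mol photons = 0.20.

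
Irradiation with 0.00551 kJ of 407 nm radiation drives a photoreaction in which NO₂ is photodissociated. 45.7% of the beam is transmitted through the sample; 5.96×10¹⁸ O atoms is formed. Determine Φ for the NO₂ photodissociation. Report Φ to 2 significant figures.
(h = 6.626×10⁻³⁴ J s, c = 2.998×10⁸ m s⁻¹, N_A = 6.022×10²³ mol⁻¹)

Φ = 0.97

Product: 5.96×10¹⁸ / 6.022×10²³ = 9.897×10⁻⁶ mol.
Photon energy at 407 nm: hc/λ = (6.626×10⁻³⁴)(2.998×10⁸)/(407×10⁻⁹) = 4.881×10⁻¹⁹ J.
Incident energy: 0.00551 kJ = 5.51 J.
Photons incident: 5.51 / 4.881×10⁻¹⁹ = 1.129×10¹⁹, i.e. 1.129×10¹⁹/6.022×10²³ = 1.875×10⁻⁵ mol.
Fraction absorbed: 1 − 45.7/100 = 0.5430.
Photons absorbed: 0.5430 × 1.875×10⁻⁵ = 1.018×10⁻⁵ mol.
Φ = 9.897×10⁻⁶ mol / 1.018×10⁻⁵ mol photons = 0.97.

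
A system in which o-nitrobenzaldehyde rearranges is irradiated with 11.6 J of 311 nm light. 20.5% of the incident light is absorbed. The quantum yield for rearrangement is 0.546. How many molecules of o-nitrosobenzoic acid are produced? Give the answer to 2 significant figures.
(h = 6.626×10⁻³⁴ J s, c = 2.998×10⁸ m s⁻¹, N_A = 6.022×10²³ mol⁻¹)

2.0×10¹⁸ molecules

Photon energy at 311 nm: hc/λ = (6.626×10⁻³⁴)(2.998×10⁸)/(311×10⁻⁹) = 6.387×10⁻¹⁹ J.
Photons incident: 11.6 / 6.387×10⁻¹⁹ = 1.816×10¹⁹, i.e. 1.816×10¹⁹/6.022×10²³ = 3.016×10⁻⁵ mol.
Photons absorbed: 0.205 × 3.016×10⁻⁵ = 6.183×10⁻⁶ mol.
Product: Φ × n_abs = 0.546 × 6.183×10⁻⁶ = 3.376×10⁻⁶ mol.
As a count: 3.376×10⁻⁶ × 6.022×10²³ = 2.0×10¹⁸.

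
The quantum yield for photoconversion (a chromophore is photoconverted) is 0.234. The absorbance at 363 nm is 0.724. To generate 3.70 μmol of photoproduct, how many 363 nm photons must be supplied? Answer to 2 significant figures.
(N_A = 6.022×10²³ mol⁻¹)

Product: 3.70 μmol = 3.70×10⁻⁶ mol.
Photons that must be absorbed: 3.70×10⁻⁶ / 0.234 = 1.581×10⁻⁵ mol.
Fraction absorbed: 1 − 10^(−0.724) = 0.8112.
Incident photons needed: 1.581×10⁻⁵ / 0.8112 = 1.949×10⁻⁵ mol.
Photon count: 1.949×10⁻⁵ × 6.022×10²³ = 1.2×10¹⁹.

1.2×10¹⁹ photons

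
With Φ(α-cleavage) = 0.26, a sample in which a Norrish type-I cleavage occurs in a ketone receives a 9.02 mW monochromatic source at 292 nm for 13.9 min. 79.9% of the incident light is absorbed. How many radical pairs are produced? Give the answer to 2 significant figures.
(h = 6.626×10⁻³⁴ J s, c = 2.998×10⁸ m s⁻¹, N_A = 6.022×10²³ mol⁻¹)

Photon energy at 292 nm: hc/λ = (6.626×10⁻³⁴)(2.998×10⁸)/(292×10⁻⁹) = 6.803×10⁻¹⁹ J.
Energy delivered: (9.02 mW)(834 s) = 7.523 J.
Photons incident: 7.523 / 6.803×10⁻¹⁹ = 1.106×10¹⁹, i.e. 1.106×10¹⁹/6.022×10²³ = 1.837×10⁻⁵ mol.
Photons absorbed: 0.799 × 1.837×10⁻⁵ = 1.468×10⁻⁵ mol.
Product: Φ × n_abs = 0.26 × 1.468×10⁻⁵ = 3.817×10⁻⁶ mol.
As a count: 3.817×10⁻⁶ × 6.022×10²³ = 2.3×10¹⁸.

2.3×10¹⁸ radical pairs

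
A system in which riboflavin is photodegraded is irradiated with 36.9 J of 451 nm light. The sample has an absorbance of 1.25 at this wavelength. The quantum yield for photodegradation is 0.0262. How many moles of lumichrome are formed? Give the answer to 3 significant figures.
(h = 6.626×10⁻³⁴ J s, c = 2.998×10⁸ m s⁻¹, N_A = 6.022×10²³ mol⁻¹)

Photon energy at 451 nm: hc/λ = (6.626×10⁻³⁴)(2.998×10⁸)/(451×10⁻⁹) = 4.405×10⁻¹⁹ J.
Photons incident: 36.9 / 4.405×10⁻¹⁹ = 8.377×10¹⁹, i.e. 8.377×10¹⁹/6.022×10²³ = 1.391×10⁻⁴ mol.
Fraction absorbed: 1 − 10^(−1.25) = 0.9438.
Photons absorbed: 0.9438 × 1.391×10⁻⁴ = 1.313×10⁻⁴ mol.
Product: Φ × n_abs = 0.0262 × 1.313×10⁻⁴ = 3.440×10⁻⁶ mol.

3.44×10⁻⁶ mol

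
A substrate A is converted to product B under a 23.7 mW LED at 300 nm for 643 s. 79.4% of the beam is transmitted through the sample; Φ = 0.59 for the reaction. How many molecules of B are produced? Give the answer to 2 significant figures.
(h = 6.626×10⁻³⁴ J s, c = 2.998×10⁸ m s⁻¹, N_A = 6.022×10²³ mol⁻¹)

2.8×10¹⁸ molecules

Photon energy at 300 nm: hc/λ = (6.626×10⁻³⁴)(2.998×10⁸)/(300×10⁻⁹) = 6.622×10⁻¹⁹ J.
Energy delivered: (23.7 mW)(643 s) = 15.24 J.
Photons incident: 15.24 / 6.622×10⁻¹⁹ = 2.301×10¹⁹, i.e. 2.301×10¹⁹/6.022×10²³ = 3.821×10⁻⁵ mol.
Fraction absorbed: 1 − 79.4/100 = 0.2060.
Photons absorbed: 0.2060 × 3.821×10⁻⁵ = 7.871×10⁻⁶ mol.
Product: Φ × n_abs = 0.59 × 7.871×10⁻⁶ = 4.644×10⁻⁶ mol.
As a count: 4.644×10⁻⁶ × 6.022×10²³ = 2.8×10¹⁸.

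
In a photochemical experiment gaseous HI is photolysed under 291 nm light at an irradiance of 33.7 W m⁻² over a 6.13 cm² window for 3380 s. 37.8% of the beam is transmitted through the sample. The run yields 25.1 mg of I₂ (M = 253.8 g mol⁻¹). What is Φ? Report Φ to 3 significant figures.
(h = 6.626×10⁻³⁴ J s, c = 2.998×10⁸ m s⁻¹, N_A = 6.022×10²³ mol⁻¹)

Product: 25.1 mg / 253.8 g mol⁻¹ = 9.890×10⁻⁵ mol.
Photon energy at 291 nm: hc/λ = (6.626×10⁻³⁴)(2.998×10⁸)/(291×10⁻⁹) = 6.826×10⁻¹⁹ J.
Energy delivered: (33.7 W m⁻²)(6.13×10⁻⁴ m²)(3380 s) = 69.82 J.
Photons incident: 69.82 / 6.826×10⁻¹⁹ = 1.023×10²⁰, i.e. 1.023×10²⁰/6.022×10²³ = 1.699×10⁻⁴ mol.
Fraction absorbed: 1 − 37.8/100 = 0.6220.
Photons absorbed: 0.6220 × 1.699×10⁻⁴ = 1.057×10⁻⁴ mol.
Φ = 9.890×10⁻⁵ mol / 1.057×10⁻⁴ mol photons = 0.936.

Φ = 0.936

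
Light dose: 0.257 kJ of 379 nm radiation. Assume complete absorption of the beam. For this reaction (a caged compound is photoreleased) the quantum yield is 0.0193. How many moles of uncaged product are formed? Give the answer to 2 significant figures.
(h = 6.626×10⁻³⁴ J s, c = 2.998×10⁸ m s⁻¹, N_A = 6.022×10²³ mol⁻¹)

Photon energy at 379 nm: hc/λ = (6.626×10⁻³⁴)(2.998×10⁸)/(379×10⁻⁹) = 5.241×10⁻¹⁹ J.
Incident energy: 0.257 kJ = 257 J.
Photons incident: 257 / 5.241×10⁻¹⁹ = 4.904×10²⁰, i.e. 4.904×10²⁰/6.022×10²³ = 8.143×10⁻⁴ mol.
Product: Φ × n_abs = 0.0193 × 8.143×10⁻⁴ = 1.572×10⁻⁵ mol.

1.6×10⁻⁵ mol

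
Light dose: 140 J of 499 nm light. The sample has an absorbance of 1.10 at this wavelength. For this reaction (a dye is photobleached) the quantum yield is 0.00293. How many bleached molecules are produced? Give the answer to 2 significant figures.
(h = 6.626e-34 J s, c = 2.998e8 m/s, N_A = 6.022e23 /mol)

9.5e17 bleached molecules

Photon energy at 499 nm: hc/λ = (6.626e-34)(2.998e8)/(499e-9) = 3.981e-19 J.
Photons incident: 140 / 3.981e-19 = 3.517e20, i.e. 3.517e20/6.022e23 = 5.840e-4 mol.
Fraction absorbed: 1 − 10^(−1.10) = 0.9206.
Photons absorbed: 0.9206 × 5.840e-4 = 5.376e-4 mol.
Product: Φ × n_abs = 0.00293 × 5.376e-4 = 1.575e-6 mol.
As a count: 1.575e-6 × 6.022e23 = 9.5e17.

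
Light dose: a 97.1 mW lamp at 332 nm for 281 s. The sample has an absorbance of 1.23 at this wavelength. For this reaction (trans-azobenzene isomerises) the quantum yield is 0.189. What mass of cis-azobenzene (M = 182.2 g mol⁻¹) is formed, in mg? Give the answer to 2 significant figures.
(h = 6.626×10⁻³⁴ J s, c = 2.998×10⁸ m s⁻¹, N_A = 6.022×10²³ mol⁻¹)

2.5 mg

Photon energy at 332 nm: hc/λ = (6.626×10⁻³⁴)(2.998×10⁸)/(332×10⁻⁹) = 5.983×10⁻¹⁹ J.
Energy delivered: (97.1 mW)(281 s) = 27.29 J.
Photons incident: 27.29 / 5.983×10⁻¹⁹ = 4.561×10¹⁹, i.e. 4.561×10¹⁹/6.022×10²³ = 7.574×10⁻⁵ mol.
Fraction absorbed: 1 − 10^(−1.23) = 0.9411.
Photons absorbed: 0.9411 × 7.574×10⁻⁵ = 7.128×10⁻⁵ mol.
Product: Φ × n_abs = 0.189 × 7.128×10⁻⁵ = 1.347×10⁻⁵ mol.
Mass: 1.347×10⁻⁵ × 182.2 = 0.002454 g = 2.5 mg.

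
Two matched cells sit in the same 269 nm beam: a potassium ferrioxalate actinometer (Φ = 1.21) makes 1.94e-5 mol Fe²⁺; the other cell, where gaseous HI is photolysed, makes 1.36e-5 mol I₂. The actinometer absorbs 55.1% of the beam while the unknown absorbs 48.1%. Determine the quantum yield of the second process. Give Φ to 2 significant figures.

Φ = 0.97

Photons absorbed by the actinometer: 1.94e-5 / 1.21 = 1.603e-5 mol.
Incident flux: 1.603e-5 / 0.551 = 2.909e-5 einstein.
Absorbed by unknown: 0.481 × 2.909e-5 = 1.399e-5 mol.
Φ(unknown) = 1.36e-5 / 1.399e-5 = 0.97.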